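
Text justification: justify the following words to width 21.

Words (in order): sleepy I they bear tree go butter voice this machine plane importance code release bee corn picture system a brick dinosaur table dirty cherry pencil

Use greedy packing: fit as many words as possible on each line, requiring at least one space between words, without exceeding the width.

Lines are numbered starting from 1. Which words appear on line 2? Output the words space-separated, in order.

Line 1: ['sleepy', 'I', 'they', 'bear'] (min_width=18, slack=3)
Line 2: ['tree', 'go', 'butter', 'voice'] (min_width=20, slack=1)
Line 3: ['this', 'machine', 'plane'] (min_width=18, slack=3)
Line 4: ['importance', 'code'] (min_width=15, slack=6)
Line 5: ['release', 'bee', 'corn'] (min_width=16, slack=5)
Line 6: ['picture', 'system', 'a'] (min_width=16, slack=5)
Line 7: ['brick', 'dinosaur', 'table'] (min_width=20, slack=1)
Line 8: ['dirty', 'cherry', 'pencil'] (min_width=19, slack=2)

Answer: tree go butter voice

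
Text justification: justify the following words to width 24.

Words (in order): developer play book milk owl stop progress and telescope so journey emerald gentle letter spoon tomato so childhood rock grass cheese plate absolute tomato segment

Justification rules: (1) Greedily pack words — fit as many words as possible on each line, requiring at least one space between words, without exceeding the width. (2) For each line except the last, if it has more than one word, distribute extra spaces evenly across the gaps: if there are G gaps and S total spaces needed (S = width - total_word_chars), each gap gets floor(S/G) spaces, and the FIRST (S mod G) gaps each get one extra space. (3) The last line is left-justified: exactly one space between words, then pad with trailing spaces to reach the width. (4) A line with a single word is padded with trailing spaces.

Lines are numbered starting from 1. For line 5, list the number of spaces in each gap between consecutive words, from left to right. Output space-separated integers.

Line 1: ['developer', 'play', 'book', 'milk'] (min_width=24, slack=0)
Line 2: ['owl', 'stop', 'progress', 'and'] (min_width=21, slack=3)
Line 3: ['telescope', 'so', 'journey'] (min_width=20, slack=4)
Line 4: ['emerald', 'gentle', 'letter'] (min_width=21, slack=3)
Line 5: ['spoon', 'tomato', 'so'] (min_width=15, slack=9)
Line 6: ['childhood', 'rock', 'grass'] (min_width=20, slack=4)
Line 7: ['cheese', 'plate', 'absolute'] (min_width=21, slack=3)
Line 8: ['tomato', 'segment'] (min_width=14, slack=10)

Answer: 6 5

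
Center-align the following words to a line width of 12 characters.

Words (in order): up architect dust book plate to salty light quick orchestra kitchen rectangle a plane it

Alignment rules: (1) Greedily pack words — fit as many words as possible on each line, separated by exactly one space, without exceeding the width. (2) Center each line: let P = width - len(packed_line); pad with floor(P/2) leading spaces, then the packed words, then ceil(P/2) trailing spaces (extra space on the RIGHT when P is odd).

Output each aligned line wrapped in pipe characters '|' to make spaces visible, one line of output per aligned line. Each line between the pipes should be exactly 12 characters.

Line 1: ['up', 'architect'] (min_width=12, slack=0)
Line 2: ['dust', 'book'] (min_width=9, slack=3)
Line 3: ['plate', 'to'] (min_width=8, slack=4)
Line 4: ['salty', 'light'] (min_width=11, slack=1)
Line 5: ['quick'] (min_width=5, slack=7)
Line 6: ['orchestra'] (min_width=9, slack=3)
Line 7: ['kitchen'] (min_width=7, slack=5)
Line 8: ['rectangle', 'a'] (min_width=11, slack=1)
Line 9: ['plane', 'it'] (min_width=8, slack=4)

Answer: |up architect|
| dust book  |
|  plate to  |
|salty light |
|   quick    |
| orchestra  |
|  kitchen   |
|rectangle a |
|  plane it  |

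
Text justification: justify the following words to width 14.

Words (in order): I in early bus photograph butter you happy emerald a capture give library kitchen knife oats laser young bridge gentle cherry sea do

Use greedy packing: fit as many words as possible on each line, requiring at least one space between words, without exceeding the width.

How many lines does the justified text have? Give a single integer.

Answer: 11

Derivation:
Line 1: ['I', 'in', 'early', 'bus'] (min_width=14, slack=0)
Line 2: ['photograph'] (min_width=10, slack=4)
Line 3: ['butter', 'you'] (min_width=10, slack=4)
Line 4: ['happy', 'emerald'] (min_width=13, slack=1)
Line 5: ['a', 'capture', 'give'] (min_width=14, slack=0)
Line 6: ['library'] (min_width=7, slack=7)
Line 7: ['kitchen', 'knife'] (min_width=13, slack=1)
Line 8: ['oats', 'laser'] (min_width=10, slack=4)
Line 9: ['young', 'bridge'] (min_width=12, slack=2)
Line 10: ['gentle', 'cherry'] (min_width=13, slack=1)
Line 11: ['sea', 'do'] (min_width=6, slack=8)
Total lines: 11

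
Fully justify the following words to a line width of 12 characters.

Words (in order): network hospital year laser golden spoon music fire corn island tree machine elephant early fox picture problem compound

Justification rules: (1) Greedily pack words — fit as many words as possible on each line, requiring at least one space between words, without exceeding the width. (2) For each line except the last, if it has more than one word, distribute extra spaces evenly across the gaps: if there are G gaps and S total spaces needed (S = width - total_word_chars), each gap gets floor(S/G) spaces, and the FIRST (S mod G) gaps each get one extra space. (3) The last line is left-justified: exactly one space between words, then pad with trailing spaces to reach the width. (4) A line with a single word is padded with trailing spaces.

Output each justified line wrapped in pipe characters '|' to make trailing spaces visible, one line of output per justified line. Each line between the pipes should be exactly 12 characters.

Line 1: ['network'] (min_width=7, slack=5)
Line 2: ['hospital'] (min_width=8, slack=4)
Line 3: ['year', 'laser'] (min_width=10, slack=2)
Line 4: ['golden', 'spoon'] (min_width=12, slack=0)
Line 5: ['music', 'fire'] (min_width=10, slack=2)
Line 6: ['corn', 'island'] (min_width=11, slack=1)
Line 7: ['tree', 'machine'] (min_width=12, slack=0)
Line 8: ['elephant'] (min_width=8, slack=4)
Line 9: ['early', 'fox'] (min_width=9, slack=3)
Line 10: ['picture'] (min_width=7, slack=5)
Line 11: ['problem'] (min_width=7, slack=5)
Line 12: ['compound'] (min_width=8, slack=4)

Answer: |network     |
|hospital    |
|year   laser|
|golden spoon|
|music   fire|
|corn  island|
|tree machine|
|elephant    |
|early    fox|
|picture     |
|problem     |
|compound    |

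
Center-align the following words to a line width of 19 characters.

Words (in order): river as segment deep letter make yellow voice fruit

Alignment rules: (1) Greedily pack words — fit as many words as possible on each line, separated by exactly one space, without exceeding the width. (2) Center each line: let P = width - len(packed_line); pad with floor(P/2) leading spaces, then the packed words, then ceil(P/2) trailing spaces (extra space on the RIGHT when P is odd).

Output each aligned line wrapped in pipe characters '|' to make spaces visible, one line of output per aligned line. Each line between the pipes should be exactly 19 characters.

Line 1: ['river', 'as', 'segment'] (min_width=16, slack=3)
Line 2: ['deep', 'letter', 'make'] (min_width=16, slack=3)
Line 3: ['yellow', 'voice', 'fruit'] (min_width=18, slack=1)

Answer: | river as segment  |
| deep letter make  |
|yellow voice fruit |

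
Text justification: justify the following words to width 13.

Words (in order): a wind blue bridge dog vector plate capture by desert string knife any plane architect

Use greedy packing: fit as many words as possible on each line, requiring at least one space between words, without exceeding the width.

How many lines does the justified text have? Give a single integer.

Answer: 8

Derivation:
Line 1: ['a', 'wind', 'blue'] (min_width=11, slack=2)
Line 2: ['bridge', 'dog'] (min_width=10, slack=3)
Line 3: ['vector', 'plate'] (min_width=12, slack=1)
Line 4: ['capture', 'by'] (min_width=10, slack=3)
Line 5: ['desert', 'string'] (min_width=13, slack=0)
Line 6: ['knife', 'any'] (min_width=9, slack=4)
Line 7: ['plane'] (min_width=5, slack=8)
Line 8: ['architect'] (min_width=9, slack=4)
Total lines: 8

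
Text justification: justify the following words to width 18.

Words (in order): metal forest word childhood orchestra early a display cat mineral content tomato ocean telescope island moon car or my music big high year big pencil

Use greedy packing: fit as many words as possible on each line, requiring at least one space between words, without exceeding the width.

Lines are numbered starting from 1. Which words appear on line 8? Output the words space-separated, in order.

Answer: moon car or my

Derivation:
Line 1: ['metal', 'forest', 'word'] (min_width=17, slack=1)
Line 2: ['childhood'] (min_width=9, slack=9)
Line 3: ['orchestra', 'early', 'a'] (min_width=17, slack=1)
Line 4: ['display', 'cat'] (min_width=11, slack=7)
Line 5: ['mineral', 'content'] (min_width=15, slack=3)
Line 6: ['tomato', 'ocean'] (min_width=12, slack=6)
Line 7: ['telescope', 'island'] (min_width=16, slack=2)
Line 8: ['moon', 'car', 'or', 'my'] (min_width=14, slack=4)
Line 9: ['music', 'big', 'high'] (min_width=14, slack=4)
Line 10: ['year', 'big', 'pencil'] (min_width=15, slack=3)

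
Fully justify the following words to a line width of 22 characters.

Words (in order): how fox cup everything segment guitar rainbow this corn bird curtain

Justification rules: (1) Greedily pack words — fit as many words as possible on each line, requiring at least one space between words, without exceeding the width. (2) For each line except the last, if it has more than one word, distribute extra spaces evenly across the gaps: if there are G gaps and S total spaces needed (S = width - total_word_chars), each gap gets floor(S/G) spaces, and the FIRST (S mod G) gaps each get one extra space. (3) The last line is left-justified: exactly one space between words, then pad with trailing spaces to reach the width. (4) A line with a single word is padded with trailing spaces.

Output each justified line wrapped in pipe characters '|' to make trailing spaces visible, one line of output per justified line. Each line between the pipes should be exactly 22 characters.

Answer: |how fox cup everything|
|segment guitar rainbow|
|this corn bird curtain|

Derivation:
Line 1: ['how', 'fox', 'cup', 'everything'] (min_width=22, slack=0)
Line 2: ['segment', 'guitar', 'rainbow'] (min_width=22, slack=0)
Line 3: ['this', 'corn', 'bird', 'curtain'] (min_width=22, slack=0)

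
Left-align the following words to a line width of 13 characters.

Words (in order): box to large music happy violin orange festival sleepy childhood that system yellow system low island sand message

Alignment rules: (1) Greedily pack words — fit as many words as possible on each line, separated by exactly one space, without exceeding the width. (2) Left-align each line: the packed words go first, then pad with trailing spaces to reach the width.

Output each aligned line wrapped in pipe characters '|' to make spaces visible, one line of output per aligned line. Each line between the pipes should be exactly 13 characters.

Answer: |box to large |
|music happy  |
|violin orange|
|festival     |
|sleepy       |
|childhood    |
|that system  |
|yellow system|
|low island   |
|sand message |

Derivation:
Line 1: ['box', 'to', 'large'] (min_width=12, slack=1)
Line 2: ['music', 'happy'] (min_width=11, slack=2)
Line 3: ['violin', 'orange'] (min_width=13, slack=0)
Line 4: ['festival'] (min_width=8, slack=5)
Line 5: ['sleepy'] (min_width=6, slack=7)
Line 6: ['childhood'] (min_width=9, slack=4)
Line 7: ['that', 'system'] (min_width=11, slack=2)
Line 8: ['yellow', 'system'] (min_width=13, slack=0)
Line 9: ['low', 'island'] (min_width=10, slack=3)
Line 10: ['sand', 'message'] (min_width=12, slack=1)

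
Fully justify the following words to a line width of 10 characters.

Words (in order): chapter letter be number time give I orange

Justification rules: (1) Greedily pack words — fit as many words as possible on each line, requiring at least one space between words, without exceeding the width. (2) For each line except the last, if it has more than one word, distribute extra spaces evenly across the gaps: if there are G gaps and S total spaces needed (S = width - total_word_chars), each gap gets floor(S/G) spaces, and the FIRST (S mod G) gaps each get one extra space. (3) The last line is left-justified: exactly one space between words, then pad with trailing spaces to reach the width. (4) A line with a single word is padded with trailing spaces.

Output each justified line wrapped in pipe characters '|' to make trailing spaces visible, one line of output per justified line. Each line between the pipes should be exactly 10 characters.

Answer: |chapter   |
|letter  be|
|number    |
|time  give|
|I orange  |

Derivation:
Line 1: ['chapter'] (min_width=7, slack=3)
Line 2: ['letter', 'be'] (min_width=9, slack=1)
Line 3: ['number'] (min_width=6, slack=4)
Line 4: ['time', 'give'] (min_width=9, slack=1)
Line 5: ['I', 'orange'] (min_width=8, slack=2)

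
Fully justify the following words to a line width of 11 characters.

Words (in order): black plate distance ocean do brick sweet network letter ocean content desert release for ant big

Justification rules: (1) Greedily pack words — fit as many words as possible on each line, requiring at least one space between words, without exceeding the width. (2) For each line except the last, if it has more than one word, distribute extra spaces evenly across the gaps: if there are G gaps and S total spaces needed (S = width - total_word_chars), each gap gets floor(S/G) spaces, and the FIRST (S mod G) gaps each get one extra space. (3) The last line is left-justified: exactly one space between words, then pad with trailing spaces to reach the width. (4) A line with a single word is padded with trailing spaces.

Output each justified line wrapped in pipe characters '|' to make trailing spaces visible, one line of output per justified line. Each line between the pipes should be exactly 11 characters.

Answer: |black plate|
|distance   |
|ocean    do|
|brick sweet|
|network    |
|letter     |
|ocean      |
|content    |
|desert     |
|release for|
|ant big    |

Derivation:
Line 1: ['black', 'plate'] (min_width=11, slack=0)
Line 2: ['distance'] (min_width=8, slack=3)
Line 3: ['ocean', 'do'] (min_width=8, slack=3)
Line 4: ['brick', 'sweet'] (min_width=11, slack=0)
Line 5: ['network'] (min_width=7, slack=4)
Line 6: ['letter'] (min_width=6, slack=5)
Line 7: ['ocean'] (min_width=5, slack=6)
Line 8: ['content'] (min_width=7, slack=4)
Line 9: ['desert'] (min_width=6, slack=5)
Line 10: ['release', 'for'] (min_width=11, slack=0)
Line 11: ['ant', 'big'] (min_width=7, slack=4)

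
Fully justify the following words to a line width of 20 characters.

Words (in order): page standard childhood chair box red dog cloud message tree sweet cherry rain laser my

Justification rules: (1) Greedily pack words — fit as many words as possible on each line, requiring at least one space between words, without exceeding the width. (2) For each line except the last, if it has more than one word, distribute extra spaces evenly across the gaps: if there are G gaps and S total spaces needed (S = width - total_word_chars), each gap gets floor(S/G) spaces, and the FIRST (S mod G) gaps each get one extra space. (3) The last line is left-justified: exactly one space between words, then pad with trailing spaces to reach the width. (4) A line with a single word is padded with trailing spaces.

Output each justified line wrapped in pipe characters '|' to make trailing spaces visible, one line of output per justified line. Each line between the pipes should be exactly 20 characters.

Answer: |page        standard|
|childhood  chair box|
|red     dog    cloud|
|message  tree  sweet|
|cherry rain laser my|

Derivation:
Line 1: ['page', 'standard'] (min_width=13, slack=7)
Line 2: ['childhood', 'chair', 'box'] (min_width=19, slack=1)
Line 3: ['red', 'dog', 'cloud'] (min_width=13, slack=7)
Line 4: ['message', 'tree', 'sweet'] (min_width=18, slack=2)
Line 5: ['cherry', 'rain', 'laser', 'my'] (min_width=20, slack=0)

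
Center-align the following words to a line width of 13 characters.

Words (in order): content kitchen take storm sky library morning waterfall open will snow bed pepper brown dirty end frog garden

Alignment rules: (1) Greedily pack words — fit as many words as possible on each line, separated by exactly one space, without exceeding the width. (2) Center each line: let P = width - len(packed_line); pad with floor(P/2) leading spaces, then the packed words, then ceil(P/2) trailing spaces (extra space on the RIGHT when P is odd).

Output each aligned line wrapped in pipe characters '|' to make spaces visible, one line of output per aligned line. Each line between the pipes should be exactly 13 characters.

Line 1: ['content'] (min_width=7, slack=6)
Line 2: ['kitchen', 'take'] (min_width=12, slack=1)
Line 3: ['storm', 'sky'] (min_width=9, slack=4)
Line 4: ['library'] (min_width=7, slack=6)
Line 5: ['morning'] (min_width=7, slack=6)
Line 6: ['waterfall'] (min_width=9, slack=4)
Line 7: ['open', 'will'] (min_width=9, slack=4)
Line 8: ['snow', 'bed'] (min_width=8, slack=5)
Line 9: ['pepper', 'brown'] (min_width=12, slack=1)
Line 10: ['dirty', 'end'] (min_width=9, slack=4)
Line 11: ['frog', 'garden'] (min_width=11, slack=2)

Answer: |   content   |
|kitchen take |
|  storm sky  |
|   library   |
|   morning   |
|  waterfall  |
|  open will  |
|  snow bed   |
|pepper brown |
|  dirty end  |
| frog garden |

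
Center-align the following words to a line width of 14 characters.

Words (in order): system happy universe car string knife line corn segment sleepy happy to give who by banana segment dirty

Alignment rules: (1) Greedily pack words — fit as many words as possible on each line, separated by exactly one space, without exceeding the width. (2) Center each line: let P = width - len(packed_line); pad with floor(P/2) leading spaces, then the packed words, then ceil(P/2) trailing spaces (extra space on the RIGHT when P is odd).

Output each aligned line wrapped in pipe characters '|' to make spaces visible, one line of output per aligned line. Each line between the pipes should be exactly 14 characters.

Line 1: ['system', 'happy'] (min_width=12, slack=2)
Line 2: ['universe', 'car'] (min_width=12, slack=2)
Line 3: ['string', 'knife'] (min_width=12, slack=2)
Line 4: ['line', 'corn'] (min_width=9, slack=5)
Line 5: ['segment', 'sleepy'] (min_width=14, slack=0)
Line 6: ['happy', 'to', 'give'] (min_width=13, slack=1)
Line 7: ['who', 'by', 'banana'] (min_width=13, slack=1)
Line 8: ['segment', 'dirty'] (min_width=13, slack=1)

Answer: | system happy |
| universe car |
| string knife |
|  line corn   |
|segment sleepy|
|happy to give |
|who by banana |
|segment dirty |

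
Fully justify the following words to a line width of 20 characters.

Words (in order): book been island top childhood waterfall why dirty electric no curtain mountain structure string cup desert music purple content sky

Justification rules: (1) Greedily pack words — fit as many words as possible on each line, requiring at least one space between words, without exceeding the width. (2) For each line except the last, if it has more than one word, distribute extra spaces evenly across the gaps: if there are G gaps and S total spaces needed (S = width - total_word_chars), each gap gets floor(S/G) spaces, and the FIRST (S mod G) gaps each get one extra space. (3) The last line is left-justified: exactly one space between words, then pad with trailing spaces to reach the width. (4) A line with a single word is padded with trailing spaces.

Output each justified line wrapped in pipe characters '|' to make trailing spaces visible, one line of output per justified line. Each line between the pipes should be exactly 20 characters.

Line 1: ['book', 'been', 'island', 'top'] (min_width=20, slack=0)
Line 2: ['childhood', 'waterfall'] (min_width=19, slack=1)
Line 3: ['why', 'dirty', 'electric'] (min_width=18, slack=2)
Line 4: ['no', 'curtain', 'mountain'] (min_width=19, slack=1)
Line 5: ['structure', 'string', 'cup'] (min_width=20, slack=0)
Line 6: ['desert', 'music', 'purple'] (min_width=19, slack=1)
Line 7: ['content', 'sky'] (min_width=11, slack=9)

Answer: |book been island top|
|childhood  waterfall|
|why  dirty  electric|
|no  curtain mountain|
|structure string cup|
|desert  music purple|
|content sky         |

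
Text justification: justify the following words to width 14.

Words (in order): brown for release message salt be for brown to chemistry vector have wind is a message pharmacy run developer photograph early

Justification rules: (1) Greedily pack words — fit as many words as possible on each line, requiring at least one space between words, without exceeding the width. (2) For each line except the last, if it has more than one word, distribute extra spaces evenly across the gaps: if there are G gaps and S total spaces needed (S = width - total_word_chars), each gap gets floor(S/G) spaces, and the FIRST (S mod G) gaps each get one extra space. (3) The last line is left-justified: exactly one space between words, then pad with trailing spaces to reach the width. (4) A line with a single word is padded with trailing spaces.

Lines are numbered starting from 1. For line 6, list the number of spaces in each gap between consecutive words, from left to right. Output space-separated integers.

Answer: 4

Derivation:
Line 1: ['brown', 'for'] (min_width=9, slack=5)
Line 2: ['release'] (min_width=7, slack=7)
Line 3: ['message', 'salt'] (min_width=12, slack=2)
Line 4: ['be', 'for', 'brown'] (min_width=12, slack=2)
Line 5: ['to', 'chemistry'] (min_width=12, slack=2)
Line 6: ['vector', 'have'] (min_width=11, slack=3)
Line 7: ['wind', 'is', 'a'] (min_width=9, slack=5)
Line 8: ['message'] (min_width=7, slack=7)
Line 9: ['pharmacy', 'run'] (min_width=12, slack=2)
Line 10: ['developer'] (min_width=9, slack=5)
Line 11: ['photograph'] (min_width=10, slack=4)
Line 12: ['early'] (min_width=5, slack=9)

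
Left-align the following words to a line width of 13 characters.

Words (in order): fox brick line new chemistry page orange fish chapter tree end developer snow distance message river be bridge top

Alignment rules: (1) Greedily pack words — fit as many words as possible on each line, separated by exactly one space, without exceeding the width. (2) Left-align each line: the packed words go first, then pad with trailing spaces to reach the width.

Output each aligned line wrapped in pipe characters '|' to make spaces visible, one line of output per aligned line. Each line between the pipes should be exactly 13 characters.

Answer: |fox brick    |
|line new     |
|chemistry    |
|page orange  |
|fish chapter |
|tree end     |
|developer    |
|snow distance|
|message river|
|be bridge top|

Derivation:
Line 1: ['fox', 'brick'] (min_width=9, slack=4)
Line 2: ['line', 'new'] (min_width=8, slack=5)
Line 3: ['chemistry'] (min_width=9, slack=4)
Line 4: ['page', 'orange'] (min_width=11, slack=2)
Line 5: ['fish', 'chapter'] (min_width=12, slack=1)
Line 6: ['tree', 'end'] (min_width=8, slack=5)
Line 7: ['developer'] (min_width=9, slack=4)
Line 8: ['snow', 'distance'] (min_width=13, slack=0)
Line 9: ['message', 'river'] (min_width=13, slack=0)
Line 10: ['be', 'bridge', 'top'] (min_width=13, slack=0)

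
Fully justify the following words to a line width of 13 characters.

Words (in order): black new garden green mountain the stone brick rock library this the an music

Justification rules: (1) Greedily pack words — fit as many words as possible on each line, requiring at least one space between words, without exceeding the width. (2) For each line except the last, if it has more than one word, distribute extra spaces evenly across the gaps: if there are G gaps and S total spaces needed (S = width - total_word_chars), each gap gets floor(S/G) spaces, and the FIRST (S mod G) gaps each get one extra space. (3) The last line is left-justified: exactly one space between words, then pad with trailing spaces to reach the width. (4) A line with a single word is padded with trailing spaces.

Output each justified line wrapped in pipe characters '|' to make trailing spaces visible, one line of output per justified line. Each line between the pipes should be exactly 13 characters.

Line 1: ['black', 'new'] (min_width=9, slack=4)
Line 2: ['garden', 'green'] (min_width=12, slack=1)
Line 3: ['mountain', 'the'] (min_width=12, slack=1)
Line 4: ['stone', 'brick'] (min_width=11, slack=2)
Line 5: ['rock', 'library'] (min_width=12, slack=1)
Line 6: ['this', 'the', 'an'] (min_width=11, slack=2)
Line 7: ['music'] (min_width=5, slack=8)

Answer: |black     new|
|garden  green|
|mountain  the|
|stone   brick|
|rock  library|
|this  the  an|
|music        |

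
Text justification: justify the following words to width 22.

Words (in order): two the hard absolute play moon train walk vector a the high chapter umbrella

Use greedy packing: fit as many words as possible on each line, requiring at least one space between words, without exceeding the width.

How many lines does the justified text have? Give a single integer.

Line 1: ['two', 'the', 'hard', 'absolute'] (min_width=21, slack=1)
Line 2: ['play', 'moon', 'train', 'walk'] (min_width=20, slack=2)
Line 3: ['vector', 'a', 'the', 'high'] (min_width=17, slack=5)
Line 4: ['chapter', 'umbrella'] (min_width=16, slack=6)
Total lines: 4

Answer: 4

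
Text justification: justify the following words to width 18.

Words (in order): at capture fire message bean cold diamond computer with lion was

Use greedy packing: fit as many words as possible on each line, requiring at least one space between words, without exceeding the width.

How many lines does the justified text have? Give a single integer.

Answer: 4

Derivation:
Line 1: ['at', 'capture', 'fire'] (min_width=15, slack=3)
Line 2: ['message', 'bean', 'cold'] (min_width=17, slack=1)
Line 3: ['diamond', 'computer'] (min_width=16, slack=2)
Line 4: ['with', 'lion', 'was'] (min_width=13, slack=5)
Total lines: 4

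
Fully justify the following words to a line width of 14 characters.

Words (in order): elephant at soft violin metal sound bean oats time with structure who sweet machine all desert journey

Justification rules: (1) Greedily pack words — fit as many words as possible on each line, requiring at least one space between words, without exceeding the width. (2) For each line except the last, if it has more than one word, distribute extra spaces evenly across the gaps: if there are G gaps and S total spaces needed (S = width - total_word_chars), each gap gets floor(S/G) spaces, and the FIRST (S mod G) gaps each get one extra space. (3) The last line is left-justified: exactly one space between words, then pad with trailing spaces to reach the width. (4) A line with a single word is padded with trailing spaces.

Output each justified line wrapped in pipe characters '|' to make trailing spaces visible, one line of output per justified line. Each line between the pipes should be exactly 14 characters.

Answer: |elephant    at|
|soft    violin|
|metal    sound|
|bean oats time|
|with structure|
|who      sweet|
|machine    all|
|desert journey|

Derivation:
Line 1: ['elephant', 'at'] (min_width=11, slack=3)
Line 2: ['soft', 'violin'] (min_width=11, slack=3)
Line 3: ['metal', 'sound'] (min_width=11, slack=3)
Line 4: ['bean', 'oats', 'time'] (min_width=14, slack=0)
Line 5: ['with', 'structure'] (min_width=14, slack=0)
Line 6: ['who', 'sweet'] (min_width=9, slack=5)
Line 7: ['machine', 'all'] (min_width=11, slack=3)
Line 8: ['desert', 'journey'] (min_width=14, slack=0)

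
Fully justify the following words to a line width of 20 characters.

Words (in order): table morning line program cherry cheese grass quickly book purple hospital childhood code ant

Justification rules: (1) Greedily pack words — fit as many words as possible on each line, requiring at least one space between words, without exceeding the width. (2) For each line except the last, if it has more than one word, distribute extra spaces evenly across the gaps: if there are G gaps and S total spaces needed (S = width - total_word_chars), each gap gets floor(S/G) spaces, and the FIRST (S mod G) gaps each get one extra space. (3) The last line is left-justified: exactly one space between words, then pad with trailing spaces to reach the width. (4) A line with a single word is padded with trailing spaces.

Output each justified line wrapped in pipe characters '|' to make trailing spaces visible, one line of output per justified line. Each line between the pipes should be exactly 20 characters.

Line 1: ['table', 'morning', 'line'] (min_width=18, slack=2)
Line 2: ['program', 'cherry'] (min_width=14, slack=6)
Line 3: ['cheese', 'grass', 'quickly'] (min_width=20, slack=0)
Line 4: ['book', 'purple', 'hospital'] (min_width=20, slack=0)
Line 5: ['childhood', 'code', 'ant'] (min_width=18, slack=2)

Answer: |table  morning  line|
|program       cherry|
|cheese grass quickly|
|book purple hospital|
|childhood code ant  |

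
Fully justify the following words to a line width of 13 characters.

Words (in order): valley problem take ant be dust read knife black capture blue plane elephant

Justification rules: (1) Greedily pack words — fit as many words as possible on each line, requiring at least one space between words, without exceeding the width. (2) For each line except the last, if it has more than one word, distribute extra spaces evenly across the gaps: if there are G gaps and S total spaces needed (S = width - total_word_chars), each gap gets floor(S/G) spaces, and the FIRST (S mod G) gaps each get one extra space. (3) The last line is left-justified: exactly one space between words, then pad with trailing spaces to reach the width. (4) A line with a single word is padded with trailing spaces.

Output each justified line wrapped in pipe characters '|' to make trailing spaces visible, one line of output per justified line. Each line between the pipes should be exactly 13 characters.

Answer: |valley       |
|problem  take|
|ant  be  dust|
|read    knife|
|black capture|
|blue    plane|
|elephant     |

Derivation:
Line 1: ['valley'] (min_width=6, slack=7)
Line 2: ['problem', 'take'] (min_width=12, slack=1)
Line 3: ['ant', 'be', 'dust'] (min_width=11, slack=2)
Line 4: ['read', 'knife'] (min_width=10, slack=3)
Line 5: ['black', 'capture'] (min_width=13, slack=0)
Line 6: ['blue', 'plane'] (min_width=10, slack=3)
Line 7: ['elephant'] (min_width=8, slack=5)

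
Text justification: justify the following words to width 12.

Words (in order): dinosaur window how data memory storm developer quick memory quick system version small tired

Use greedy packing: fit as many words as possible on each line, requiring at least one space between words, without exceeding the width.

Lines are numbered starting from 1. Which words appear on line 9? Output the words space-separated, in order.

Answer: small tired

Derivation:
Line 1: ['dinosaur'] (min_width=8, slack=4)
Line 2: ['window', 'how'] (min_width=10, slack=2)
Line 3: ['data', 'memory'] (min_width=11, slack=1)
Line 4: ['storm'] (min_width=5, slack=7)
Line 5: ['developer'] (min_width=9, slack=3)
Line 6: ['quick', 'memory'] (min_width=12, slack=0)
Line 7: ['quick', 'system'] (min_width=12, slack=0)
Line 8: ['version'] (min_width=7, slack=5)
Line 9: ['small', 'tired'] (min_width=11, slack=1)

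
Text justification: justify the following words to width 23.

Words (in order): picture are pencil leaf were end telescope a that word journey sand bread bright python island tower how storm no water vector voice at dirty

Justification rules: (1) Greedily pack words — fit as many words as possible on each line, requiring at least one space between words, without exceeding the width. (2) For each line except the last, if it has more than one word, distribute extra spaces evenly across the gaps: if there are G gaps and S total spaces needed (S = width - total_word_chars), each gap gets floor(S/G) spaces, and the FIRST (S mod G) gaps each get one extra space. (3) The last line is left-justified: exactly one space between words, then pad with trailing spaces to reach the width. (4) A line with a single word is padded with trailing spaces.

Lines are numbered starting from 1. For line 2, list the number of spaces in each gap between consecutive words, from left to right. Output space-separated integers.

Answer: 2 2 2

Derivation:
Line 1: ['picture', 'are', 'pencil', 'leaf'] (min_width=23, slack=0)
Line 2: ['were', 'end', 'telescope', 'a'] (min_width=20, slack=3)
Line 3: ['that', 'word', 'journey', 'sand'] (min_width=22, slack=1)
Line 4: ['bread', 'bright', 'python'] (min_width=19, slack=4)
Line 5: ['island', 'tower', 'how', 'storm'] (min_width=22, slack=1)
Line 6: ['no', 'water', 'vector', 'voice'] (min_width=21, slack=2)
Line 7: ['at', 'dirty'] (min_width=8, slack=15)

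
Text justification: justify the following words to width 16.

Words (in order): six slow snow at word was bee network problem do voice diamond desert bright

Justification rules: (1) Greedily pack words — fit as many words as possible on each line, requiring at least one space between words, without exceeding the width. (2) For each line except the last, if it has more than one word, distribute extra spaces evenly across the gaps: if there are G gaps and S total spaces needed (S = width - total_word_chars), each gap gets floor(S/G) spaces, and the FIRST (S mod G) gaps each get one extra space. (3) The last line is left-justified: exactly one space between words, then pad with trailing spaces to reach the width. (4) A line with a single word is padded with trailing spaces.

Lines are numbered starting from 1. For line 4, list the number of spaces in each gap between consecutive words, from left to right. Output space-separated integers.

Answer: 1 1

Derivation:
Line 1: ['six', 'slow', 'snow', 'at'] (min_width=16, slack=0)
Line 2: ['word', 'was', 'bee'] (min_width=12, slack=4)
Line 3: ['network', 'problem'] (min_width=15, slack=1)
Line 4: ['do', 'voice', 'diamond'] (min_width=16, slack=0)
Line 5: ['desert', 'bright'] (min_width=13, slack=3)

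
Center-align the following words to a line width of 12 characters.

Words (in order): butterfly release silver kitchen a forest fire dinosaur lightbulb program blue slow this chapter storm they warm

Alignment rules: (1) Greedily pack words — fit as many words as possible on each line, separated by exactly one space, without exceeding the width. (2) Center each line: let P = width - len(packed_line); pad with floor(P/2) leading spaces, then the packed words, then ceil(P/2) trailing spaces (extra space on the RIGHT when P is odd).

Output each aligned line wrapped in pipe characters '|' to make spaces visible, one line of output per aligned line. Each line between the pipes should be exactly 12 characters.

Answer: | butterfly  |
|  release   |
|   silver   |
| kitchen a  |
|forest fire |
|  dinosaur  |
| lightbulb  |
|program blue|
| slow this  |
|  chapter   |
| storm they |
|    warm    |

Derivation:
Line 1: ['butterfly'] (min_width=9, slack=3)
Line 2: ['release'] (min_width=7, slack=5)
Line 3: ['silver'] (min_width=6, slack=6)
Line 4: ['kitchen', 'a'] (min_width=9, slack=3)
Line 5: ['forest', 'fire'] (min_width=11, slack=1)
Line 6: ['dinosaur'] (min_width=8, slack=4)
Line 7: ['lightbulb'] (min_width=9, slack=3)
Line 8: ['program', 'blue'] (min_width=12, slack=0)
Line 9: ['slow', 'this'] (min_width=9, slack=3)
Line 10: ['chapter'] (min_width=7, slack=5)
Line 11: ['storm', 'they'] (min_width=10, slack=2)
Line 12: ['warm'] (min_width=4, slack=8)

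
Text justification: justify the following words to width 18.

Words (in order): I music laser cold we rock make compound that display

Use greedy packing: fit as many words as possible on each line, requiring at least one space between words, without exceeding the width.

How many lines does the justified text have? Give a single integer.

Answer: 4

Derivation:
Line 1: ['I', 'music', 'laser', 'cold'] (min_width=18, slack=0)
Line 2: ['we', 'rock', 'make'] (min_width=12, slack=6)
Line 3: ['compound', 'that'] (min_width=13, slack=5)
Line 4: ['display'] (min_width=7, slack=11)
Total lines: 4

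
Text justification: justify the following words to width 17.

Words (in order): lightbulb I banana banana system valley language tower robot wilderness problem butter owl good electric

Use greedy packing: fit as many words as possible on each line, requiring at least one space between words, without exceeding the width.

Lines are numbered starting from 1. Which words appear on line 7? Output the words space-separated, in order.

Line 1: ['lightbulb', 'I'] (min_width=11, slack=6)
Line 2: ['banana', 'banana'] (min_width=13, slack=4)
Line 3: ['system', 'valley'] (min_width=13, slack=4)
Line 4: ['language', 'tower'] (min_width=14, slack=3)
Line 5: ['robot', 'wilderness'] (min_width=16, slack=1)
Line 6: ['problem', 'butter'] (min_width=14, slack=3)
Line 7: ['owl', 'good', 'electric'] (min_width=17, slack=0)

Answer: owl good electric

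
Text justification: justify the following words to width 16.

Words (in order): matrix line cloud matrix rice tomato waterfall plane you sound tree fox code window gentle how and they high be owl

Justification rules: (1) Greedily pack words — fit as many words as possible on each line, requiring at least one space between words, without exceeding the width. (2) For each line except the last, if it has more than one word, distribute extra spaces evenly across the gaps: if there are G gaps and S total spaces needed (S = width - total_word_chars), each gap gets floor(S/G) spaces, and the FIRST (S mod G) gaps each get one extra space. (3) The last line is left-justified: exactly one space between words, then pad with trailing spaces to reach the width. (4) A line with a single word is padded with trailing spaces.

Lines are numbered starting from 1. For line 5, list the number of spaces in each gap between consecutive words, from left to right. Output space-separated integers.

Answer: 2 2

Derivation:
Line 1: ['matrix', 'line'] (min_width=11, slack=5)
Line 2: ['cloud', 'matrix'] (min_width=12, slack=4)
Line 3: ['rice', 'tomato'] (min_width=11, slack=5)
Line 4: ['waterfall', 'plane'] (min_width=15, slack=1)
Line 5: ['you', 'sound', 'tree'] (min_width=14, slack=2)
Line 6: ['fox', 'code', 'window'] (min_width=15, slack=1)
Line 7: ['gentle', 'how', 'and'] (min_width=14, slack=2)
Line 8: ['they', 'high', 'be', 'owl'] (min_width=16, slack=0)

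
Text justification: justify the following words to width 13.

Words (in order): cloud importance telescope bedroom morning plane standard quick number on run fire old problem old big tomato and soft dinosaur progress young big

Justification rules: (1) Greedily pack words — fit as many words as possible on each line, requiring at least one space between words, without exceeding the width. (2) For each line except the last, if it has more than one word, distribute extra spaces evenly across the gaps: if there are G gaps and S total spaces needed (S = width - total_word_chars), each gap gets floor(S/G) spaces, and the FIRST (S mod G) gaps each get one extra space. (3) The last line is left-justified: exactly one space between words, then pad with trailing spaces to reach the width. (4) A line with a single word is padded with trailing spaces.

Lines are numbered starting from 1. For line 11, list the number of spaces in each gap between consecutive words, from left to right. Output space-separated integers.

Answer: 4

Derivation:
Line 1: ['cloud'] (min_width=5, slack=8)
Line 2: ['importance'] (min_width=10, slack=3)
Line 3: ['telescope'] (min_width=9, slack=4)
Line 4: ['bedroom'] (min_width=7, slack=6)
Line 5: ['morning', 'plane'] (min_width=13, slack=0)
Line 6: ['standard'] (min_width=8, slack=5)
Line 7: ['quick', 'number'] (min_width=12, slack=1)
Line 8: ['on', 'run', 'fire'] (min_width=11, slack=2)
Line 9: ['old', 'problem'] (min_width=11, slack=2)
Line 10: ['old', 'big'] (min_width=7, slack=6)
Line 11: ['tomato', 'and'] (min_width=10, slack=3)
Line 12: ['soft', 'dinosaur'] (min_width=13, slack=0)
Line 13: ['progress'] (min_width=8, slack=5)
Line 14: ['young', 'big'] (min_width=9, slack=4)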